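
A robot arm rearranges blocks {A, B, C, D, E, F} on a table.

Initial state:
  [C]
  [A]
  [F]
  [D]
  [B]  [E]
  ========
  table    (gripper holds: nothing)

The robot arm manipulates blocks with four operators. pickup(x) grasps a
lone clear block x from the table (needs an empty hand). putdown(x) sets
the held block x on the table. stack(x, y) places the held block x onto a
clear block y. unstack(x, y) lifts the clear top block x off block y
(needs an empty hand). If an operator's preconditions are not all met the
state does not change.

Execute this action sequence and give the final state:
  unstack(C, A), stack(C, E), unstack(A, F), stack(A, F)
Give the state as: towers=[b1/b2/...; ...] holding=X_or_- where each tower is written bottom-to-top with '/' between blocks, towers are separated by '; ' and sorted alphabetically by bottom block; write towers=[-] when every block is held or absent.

towers=[B/D/F/A; E/C] holding=-

step 1 (unstack(C, A)): towers=[B/D/F/A; E] holding=C
step 2 (stack(C, E)): towers=[B/D/F/A; E/C] holding=-
step 3 (unstack(A, F)): towers=[B/D/F; E/C] holding=A
step 4 (stack(A, F)): towers=[B/D/F/A; E/C] holding=-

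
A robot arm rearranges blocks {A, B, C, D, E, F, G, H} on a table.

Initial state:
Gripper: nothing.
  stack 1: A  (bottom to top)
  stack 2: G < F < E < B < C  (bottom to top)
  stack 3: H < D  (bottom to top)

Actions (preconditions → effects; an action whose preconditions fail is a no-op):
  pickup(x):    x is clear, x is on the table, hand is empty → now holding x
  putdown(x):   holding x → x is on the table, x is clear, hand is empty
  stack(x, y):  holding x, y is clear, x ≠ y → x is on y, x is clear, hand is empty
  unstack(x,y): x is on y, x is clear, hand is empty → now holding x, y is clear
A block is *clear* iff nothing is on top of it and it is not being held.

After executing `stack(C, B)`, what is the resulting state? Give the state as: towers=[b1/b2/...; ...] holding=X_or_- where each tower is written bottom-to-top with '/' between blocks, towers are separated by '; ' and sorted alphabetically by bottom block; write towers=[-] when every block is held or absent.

towers=[A; G/F/E/B/C; H/D] holding=-

before: towers=[A; G/F/E/B/C; H/D] holding=-
pre[stack(C, B)]: holding(C) fail, clear(B) fail, C≠B ok
holding(C), clear(B) unmet → stack(C, B) is a no-op
after:  towers=[A; G/F/E/B/C; H/D] holding=-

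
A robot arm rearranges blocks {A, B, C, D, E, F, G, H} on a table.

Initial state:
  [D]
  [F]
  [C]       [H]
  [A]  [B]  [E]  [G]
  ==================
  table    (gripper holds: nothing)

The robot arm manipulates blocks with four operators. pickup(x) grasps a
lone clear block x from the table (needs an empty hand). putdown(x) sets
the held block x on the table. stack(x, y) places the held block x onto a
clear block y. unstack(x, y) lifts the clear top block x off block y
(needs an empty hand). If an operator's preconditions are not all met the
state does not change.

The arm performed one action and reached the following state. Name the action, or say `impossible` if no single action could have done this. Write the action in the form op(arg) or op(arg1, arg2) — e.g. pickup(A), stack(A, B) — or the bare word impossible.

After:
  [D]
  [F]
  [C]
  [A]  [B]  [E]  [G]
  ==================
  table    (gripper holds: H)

target: towers=[A/C/F/D; B; E; G] holding=H
         pickup(G) → towers=[A/C/F/D; B; E/H] holding=G
     unstack(H, E) → towers=[A/C/F/D; B; E; G] holding=H  ← match
         pickup(B) → towers=[A/C/F/D; E/H; G] holding=B
     unstack(D, F) → towers=[A/C/F; B; E/H; G] holding=D

unstack(H, E)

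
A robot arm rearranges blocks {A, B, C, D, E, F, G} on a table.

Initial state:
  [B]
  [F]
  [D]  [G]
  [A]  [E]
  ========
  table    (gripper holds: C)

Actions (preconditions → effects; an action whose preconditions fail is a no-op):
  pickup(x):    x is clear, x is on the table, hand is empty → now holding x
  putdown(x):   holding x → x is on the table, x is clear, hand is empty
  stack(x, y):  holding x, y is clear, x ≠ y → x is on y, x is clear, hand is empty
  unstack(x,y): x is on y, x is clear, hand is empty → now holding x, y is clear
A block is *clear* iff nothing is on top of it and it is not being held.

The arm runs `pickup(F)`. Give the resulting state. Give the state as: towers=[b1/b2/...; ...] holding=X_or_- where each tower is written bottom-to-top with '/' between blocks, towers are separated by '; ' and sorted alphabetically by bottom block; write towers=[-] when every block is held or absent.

before: towers=[A/D/F/B; E/G] holding=C
pre[pickup(F)]: clear(F) ✗, ontable(F) ✗, handempty ✗
clear(F), ontable(F), handempty unmet → pickup(F) is a no-op
after:  towers=[A/D/F/B; E/G] holding=C

towers=[A/D/F/B; E/G] holding=C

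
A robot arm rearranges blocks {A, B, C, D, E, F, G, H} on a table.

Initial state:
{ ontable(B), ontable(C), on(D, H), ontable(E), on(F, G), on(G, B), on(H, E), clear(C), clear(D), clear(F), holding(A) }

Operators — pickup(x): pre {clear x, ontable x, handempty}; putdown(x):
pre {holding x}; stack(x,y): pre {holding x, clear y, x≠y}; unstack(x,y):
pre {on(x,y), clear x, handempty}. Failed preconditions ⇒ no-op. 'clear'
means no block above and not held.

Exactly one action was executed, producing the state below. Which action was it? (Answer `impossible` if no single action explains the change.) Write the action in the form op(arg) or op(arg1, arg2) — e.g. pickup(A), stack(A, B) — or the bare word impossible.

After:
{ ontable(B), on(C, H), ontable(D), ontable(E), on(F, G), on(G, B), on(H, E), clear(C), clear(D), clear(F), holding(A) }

target: towers=[B/G/F; D; E/H/C] holding=A
        putdown(A) → towers=[A; B/G/F; C; E/H/D] holding=-
       stack(A, F) → towers=[B/G/F/A; C; E/H/D] holding=-
       stack(A, D) → towers=[B/G/F; C; E/H/D/A] holding=-
       stack(A, C) → towers=[B/G/F; C/A; E/H/D] holding=-
none of the 4 applicable actions match → impossible

impossible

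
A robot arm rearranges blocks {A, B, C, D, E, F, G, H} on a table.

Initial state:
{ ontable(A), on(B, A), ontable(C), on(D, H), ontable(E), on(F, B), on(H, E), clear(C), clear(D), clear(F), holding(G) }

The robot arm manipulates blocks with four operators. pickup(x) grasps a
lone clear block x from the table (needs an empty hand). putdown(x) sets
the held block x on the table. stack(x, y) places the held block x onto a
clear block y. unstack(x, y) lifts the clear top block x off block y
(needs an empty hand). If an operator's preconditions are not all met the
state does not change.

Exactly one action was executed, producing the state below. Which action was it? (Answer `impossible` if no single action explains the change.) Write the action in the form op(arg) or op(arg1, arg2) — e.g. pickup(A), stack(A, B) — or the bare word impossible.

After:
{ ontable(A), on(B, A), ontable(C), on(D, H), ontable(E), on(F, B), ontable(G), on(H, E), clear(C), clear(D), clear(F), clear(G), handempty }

target: towers=[A/B/F; C; E/H/D; G] holding=-
        putdown(G) → towers=[A/B/F; C; E/H/D; G] holding=-  ← match
       stack(G, F) → towers=[A/B/F/G; C; E/H/D] holding=-
       stack(G, D) → towers=[A/B/F; C; E/H/D/G] holding=-
       stack(G, C) → towers=[A/B/F; C/G; E/H/D] holding=-

putdown(G)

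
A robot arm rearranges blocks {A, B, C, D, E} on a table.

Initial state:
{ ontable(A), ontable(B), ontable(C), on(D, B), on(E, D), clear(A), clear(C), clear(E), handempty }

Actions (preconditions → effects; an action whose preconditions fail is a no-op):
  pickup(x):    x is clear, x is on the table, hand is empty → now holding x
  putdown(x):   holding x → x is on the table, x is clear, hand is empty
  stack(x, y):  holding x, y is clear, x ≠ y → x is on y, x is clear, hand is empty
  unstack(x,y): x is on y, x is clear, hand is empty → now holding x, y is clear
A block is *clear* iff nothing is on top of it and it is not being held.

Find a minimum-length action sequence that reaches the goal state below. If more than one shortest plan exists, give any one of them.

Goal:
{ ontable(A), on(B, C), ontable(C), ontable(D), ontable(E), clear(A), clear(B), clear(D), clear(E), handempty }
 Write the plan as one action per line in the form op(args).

step 1 (unstack(E, D)): towers=[A; B/D; C] holding=E
step 2 (putdown(E)): towers=[A; B/D; C; E] holding=-
step 3 (unstack(D, B)): towers=[A; B; C; E] holding=D
step 4 (putdown(D)): towers=[A; B; C; D; E] holding=-
step 5 (pickup(B)): towers=[A; C; D; E] holding=B
step 6 (stack(B, C)): towers=[A; C/B; D; E] holding=-
goal check: towers=[A; C/B; D; E] holding=- — reached (length 6, optimal by BFS)

unstack(E, D)
putdown(E)
unstack(D, B)
putdown(D)
pickup(B)
stack(B, C)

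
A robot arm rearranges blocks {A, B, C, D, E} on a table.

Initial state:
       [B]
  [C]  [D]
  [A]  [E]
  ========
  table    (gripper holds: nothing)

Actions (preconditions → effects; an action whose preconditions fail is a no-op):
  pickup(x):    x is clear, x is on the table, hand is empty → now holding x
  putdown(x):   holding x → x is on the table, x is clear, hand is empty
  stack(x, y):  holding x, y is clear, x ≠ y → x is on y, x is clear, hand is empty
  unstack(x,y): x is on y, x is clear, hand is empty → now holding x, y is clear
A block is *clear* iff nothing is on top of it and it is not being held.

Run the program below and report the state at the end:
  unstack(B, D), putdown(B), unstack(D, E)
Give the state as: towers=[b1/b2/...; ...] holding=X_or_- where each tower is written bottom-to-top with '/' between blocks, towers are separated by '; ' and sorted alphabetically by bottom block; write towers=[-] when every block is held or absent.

towers=[A/C; B; E] holding=D

step 1 (unstack(B, D)): towers=[A/C; E/D] holding=B
step 2 (putdown(B)): towers=[A/C; B; E/D] holding=-
step 3 (unstack(D, E)): towers=[A/C; B; E] holding=D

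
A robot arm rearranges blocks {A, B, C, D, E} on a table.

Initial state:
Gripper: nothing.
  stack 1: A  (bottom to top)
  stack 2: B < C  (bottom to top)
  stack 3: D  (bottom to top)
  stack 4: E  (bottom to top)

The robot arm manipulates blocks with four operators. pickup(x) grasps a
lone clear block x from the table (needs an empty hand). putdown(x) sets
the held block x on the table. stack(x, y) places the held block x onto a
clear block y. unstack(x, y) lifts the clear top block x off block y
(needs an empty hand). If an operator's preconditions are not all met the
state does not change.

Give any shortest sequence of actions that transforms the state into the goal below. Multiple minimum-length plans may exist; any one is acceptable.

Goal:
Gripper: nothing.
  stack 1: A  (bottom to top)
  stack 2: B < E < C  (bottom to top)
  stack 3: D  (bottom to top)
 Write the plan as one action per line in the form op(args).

unstack(C, B)
putdown(C)
pickup(E)
stack(E, B)
pickup(C)
stack(C, E)

step 1 (unstack(C, B)): towers=[A; B; D; E] holding=C
step 2 (putdown(C)): towers=[A; B; C; D; E] holding=-
step 3 (pickup(E)): towers=[A; B; C; D] holding=E
step 4 (stack(E, B)): towers=[A; B/E; C; D] holding=-
step 5 (pickup(C)): towers=[A; B/E; D] holding=C
step 6 (stack(C, E)): towers=[A; B/E/C; D] holding=-
goal check: towers=[A; B/E/C; D] holding=- — reached (length 6, optimal by BFS)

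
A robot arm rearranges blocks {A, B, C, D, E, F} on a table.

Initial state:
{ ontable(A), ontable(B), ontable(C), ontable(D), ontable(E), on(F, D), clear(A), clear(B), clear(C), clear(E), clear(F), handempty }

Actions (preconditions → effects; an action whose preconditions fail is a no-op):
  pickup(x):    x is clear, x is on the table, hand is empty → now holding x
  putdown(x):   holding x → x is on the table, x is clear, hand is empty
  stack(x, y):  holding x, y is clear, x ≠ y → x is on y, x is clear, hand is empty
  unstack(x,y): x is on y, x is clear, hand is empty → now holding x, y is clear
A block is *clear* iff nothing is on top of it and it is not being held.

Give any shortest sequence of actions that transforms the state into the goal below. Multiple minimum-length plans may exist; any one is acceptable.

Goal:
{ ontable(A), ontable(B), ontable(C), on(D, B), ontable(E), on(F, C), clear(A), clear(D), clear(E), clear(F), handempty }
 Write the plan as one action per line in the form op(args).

unstack(F, D)
stack(F, C)
pickup(D)
stack(D, B)

step 1 (unstack(F, D)): towers=[A; B; C; D; E] holding=F
step 2 (stack(F, C)): towers=[A; B; C/F; D; E] holding=-
step 3 (pickup(D)): towers=[A; B; C/F; E] holding=D
step 4 (stack(D, B)): towers=[A; B/D; C/F; E] holding=-
goal check: towers=[A; B/D; C/F; E] holding=- — reached (length 4, optimal by BFS)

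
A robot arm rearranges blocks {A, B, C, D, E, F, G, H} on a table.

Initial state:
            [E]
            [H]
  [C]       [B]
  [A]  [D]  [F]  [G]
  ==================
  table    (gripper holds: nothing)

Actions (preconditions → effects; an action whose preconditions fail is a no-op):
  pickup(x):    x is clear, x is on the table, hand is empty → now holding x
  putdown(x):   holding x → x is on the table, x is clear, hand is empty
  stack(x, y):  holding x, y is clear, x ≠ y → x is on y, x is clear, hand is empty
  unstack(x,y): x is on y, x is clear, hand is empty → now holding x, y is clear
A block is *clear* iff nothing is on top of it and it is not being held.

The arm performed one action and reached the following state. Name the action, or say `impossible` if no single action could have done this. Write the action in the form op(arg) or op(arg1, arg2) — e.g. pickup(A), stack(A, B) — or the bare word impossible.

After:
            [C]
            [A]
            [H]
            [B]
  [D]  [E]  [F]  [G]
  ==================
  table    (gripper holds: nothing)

impossible

target: towers=[D; E; F/B/H/A/C; G] holding=-
         pickup(G) → towers=[A/C; D; F/B/H/E] holding=G
     unstack(E, H) → towers=[A/C; D; F/B/H; G] holding=E
         pickup(D) → towers=[A/C; F/B/H/E; G] holding=D
     unstack(C, A) → towers=[A; D; F/B/H/E; G] holding=C
none of the 4 applicable actions match → impossible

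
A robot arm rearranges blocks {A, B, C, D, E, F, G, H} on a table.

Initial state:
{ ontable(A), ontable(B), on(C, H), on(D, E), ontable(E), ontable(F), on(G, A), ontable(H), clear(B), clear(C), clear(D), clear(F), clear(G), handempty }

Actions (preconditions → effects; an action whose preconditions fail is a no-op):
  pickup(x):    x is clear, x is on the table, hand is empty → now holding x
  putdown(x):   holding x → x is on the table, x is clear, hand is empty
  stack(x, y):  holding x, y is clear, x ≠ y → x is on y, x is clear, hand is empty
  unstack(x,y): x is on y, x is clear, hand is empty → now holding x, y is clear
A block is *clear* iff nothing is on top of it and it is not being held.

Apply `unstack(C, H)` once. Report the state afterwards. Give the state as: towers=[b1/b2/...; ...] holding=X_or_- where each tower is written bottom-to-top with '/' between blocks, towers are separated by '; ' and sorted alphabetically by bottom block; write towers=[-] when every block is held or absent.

towers=[A/G; B; E/D; F; H] holding=C

before: towers=[A/G; B; E/D; F; H/C] holding=-
pre[unstack(C, H)]: on(C,H) yes, clear(C) yes, handempty yes
all met → apply unstack(C, H)
after:  towers=[A/G; B; E/D; F; H] holding=C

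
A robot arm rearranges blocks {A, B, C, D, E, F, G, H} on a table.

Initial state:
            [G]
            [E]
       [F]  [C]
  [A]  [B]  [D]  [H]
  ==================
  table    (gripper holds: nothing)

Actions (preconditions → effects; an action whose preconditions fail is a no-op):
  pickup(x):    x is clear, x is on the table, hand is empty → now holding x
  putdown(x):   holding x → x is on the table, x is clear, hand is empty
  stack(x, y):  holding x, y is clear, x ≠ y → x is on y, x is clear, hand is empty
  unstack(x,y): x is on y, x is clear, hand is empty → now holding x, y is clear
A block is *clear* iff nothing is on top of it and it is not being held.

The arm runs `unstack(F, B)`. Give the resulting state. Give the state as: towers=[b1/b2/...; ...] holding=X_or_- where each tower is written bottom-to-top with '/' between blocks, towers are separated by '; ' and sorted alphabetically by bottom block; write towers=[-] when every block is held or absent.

towers=[A; B; D/C/E/G; H] holding=F

before: towers=[A; B/F; D/C/E/G; H] holding=-
pre[unstack(F, B)]: on(F,B) ok, clear(F) ok, handempty ok
all met → apply unstack(F, B)
after:  towers=[A; B; D/C/E/G; H] holding=F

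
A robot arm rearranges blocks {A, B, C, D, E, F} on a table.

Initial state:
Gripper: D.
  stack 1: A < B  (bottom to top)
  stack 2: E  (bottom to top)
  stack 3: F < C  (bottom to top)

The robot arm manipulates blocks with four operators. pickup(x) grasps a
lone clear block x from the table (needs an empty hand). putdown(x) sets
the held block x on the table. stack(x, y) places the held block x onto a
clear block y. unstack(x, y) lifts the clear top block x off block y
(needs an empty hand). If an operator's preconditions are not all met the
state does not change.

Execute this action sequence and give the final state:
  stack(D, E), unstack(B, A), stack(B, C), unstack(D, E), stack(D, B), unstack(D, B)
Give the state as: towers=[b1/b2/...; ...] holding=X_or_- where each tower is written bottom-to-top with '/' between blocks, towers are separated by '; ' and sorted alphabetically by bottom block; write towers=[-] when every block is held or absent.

towers=[A; E; F/C/B] holding=D

step 1 (stack(D, E)): towers=[A/B; E/D; F/C] holding=-
step 2 (unstack(B, A)): towers=[A; E/D; F/C] holding=B
step 3 (stack(B, C)): towers=[A; E/D; F/C/B] holding=-
step 4 (unstack(D, E)): towers=[A; E; F/C/B] holding=D
step 5 (stack(D, B)): towers=[A; E; F/C/B/D] holding=-
step 6 (unstack(D, B)): towers=[A; E; F/C/B] holding=D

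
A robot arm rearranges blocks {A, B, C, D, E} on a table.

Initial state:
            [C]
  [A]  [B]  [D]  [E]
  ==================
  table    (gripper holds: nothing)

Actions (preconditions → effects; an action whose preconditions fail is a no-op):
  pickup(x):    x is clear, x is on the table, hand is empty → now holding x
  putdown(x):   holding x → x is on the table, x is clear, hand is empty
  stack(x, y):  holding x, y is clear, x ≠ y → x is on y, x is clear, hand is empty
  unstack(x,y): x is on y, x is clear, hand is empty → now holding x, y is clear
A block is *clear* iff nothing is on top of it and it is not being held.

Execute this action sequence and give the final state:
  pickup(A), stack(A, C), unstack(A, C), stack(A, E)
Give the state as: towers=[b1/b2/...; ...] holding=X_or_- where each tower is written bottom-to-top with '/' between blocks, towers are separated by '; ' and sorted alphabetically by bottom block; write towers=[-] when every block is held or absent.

step 1 (pickup(A)): towers=[B; D/C; E] holding=A
step 2 (stack(A, C)): towers=[B; D/C/A; E] holding=-
step 3 (unstack(A, C)): towers=[B; D/C; E] holding=A
step 4 (stack(A, E)): towers=[B; D/C; E/A] holding=-

towers=[B; D/C; E/A] holding=-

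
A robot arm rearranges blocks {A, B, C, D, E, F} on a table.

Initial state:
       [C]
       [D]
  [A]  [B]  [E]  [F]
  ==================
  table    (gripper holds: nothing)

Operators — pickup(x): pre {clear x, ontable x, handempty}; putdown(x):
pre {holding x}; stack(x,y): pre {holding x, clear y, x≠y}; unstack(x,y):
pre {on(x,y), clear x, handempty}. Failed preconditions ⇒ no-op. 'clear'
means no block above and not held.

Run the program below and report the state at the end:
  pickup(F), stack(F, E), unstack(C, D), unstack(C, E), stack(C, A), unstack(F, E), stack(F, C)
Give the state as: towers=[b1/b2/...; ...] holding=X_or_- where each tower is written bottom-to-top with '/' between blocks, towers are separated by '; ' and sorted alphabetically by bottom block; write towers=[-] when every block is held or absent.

towers=[A/C/F; B/D; E] holding=-

step 1 (pickup(F)): towers=[A; B/D/C; E] holding=F
step 2 (stack(F, E)): towers=[A; B/D/C; E/F] holding=-
step 3 (unstack(C, D)): towers=[A; B/D; E/F] holding=C
step 4 (unstack(C, E)) [no-op]: towers=[A; B/D; E/F] holding=C
step 5 (stack(C, A)): towers=[A/C; B/D; E/F] holding=-
step 6 (unstack(F, E)): towers=[A/C; B/D; E] holding=F
step 7 (stack(F, C)): towers=[A/C/F; B/D; E] holding=-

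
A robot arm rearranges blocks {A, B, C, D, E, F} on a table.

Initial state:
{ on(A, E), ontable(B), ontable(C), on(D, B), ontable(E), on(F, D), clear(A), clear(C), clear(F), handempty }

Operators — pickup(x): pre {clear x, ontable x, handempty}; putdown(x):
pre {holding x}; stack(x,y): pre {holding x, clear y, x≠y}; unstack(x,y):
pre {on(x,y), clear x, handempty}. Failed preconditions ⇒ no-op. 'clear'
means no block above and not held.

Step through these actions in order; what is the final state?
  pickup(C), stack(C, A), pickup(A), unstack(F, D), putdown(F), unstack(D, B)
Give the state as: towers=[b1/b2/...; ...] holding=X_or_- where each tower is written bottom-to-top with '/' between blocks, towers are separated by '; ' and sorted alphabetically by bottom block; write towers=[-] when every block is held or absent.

step 1 (pickup(C)): towers=[B/D/F; E/A] holding=C
step 2 (stack(C, A)): towers=[B/D/F; E/A/C] holding=-
step 3 (pickup(A)) [no-op]: towers=[B/D/F; E/A/C] holding=-
step 4 (unstack(F, D)): towers=[B/D; E/A/C] holding=F
step 5 (putdown(F)): towers=[B/D; E/A/C; F] holding=-
step 6 (unstack(D, B)): towers=[B; E/A/C; F] holding=D

towers=[B; E/A/C; F] holding=D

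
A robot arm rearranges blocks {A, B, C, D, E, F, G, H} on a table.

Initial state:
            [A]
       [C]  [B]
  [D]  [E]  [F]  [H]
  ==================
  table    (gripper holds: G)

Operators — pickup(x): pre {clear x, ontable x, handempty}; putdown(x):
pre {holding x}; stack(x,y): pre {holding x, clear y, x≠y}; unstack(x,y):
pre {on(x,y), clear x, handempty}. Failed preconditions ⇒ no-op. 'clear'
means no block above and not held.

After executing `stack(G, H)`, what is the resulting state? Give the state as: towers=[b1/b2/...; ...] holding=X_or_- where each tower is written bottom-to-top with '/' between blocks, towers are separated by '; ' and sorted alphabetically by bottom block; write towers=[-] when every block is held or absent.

towers=[D; E/C; F/B/A; H/G] holding=-

before: towers=[D; E/C; F/B/A; H] holding=G
pre[stack(G, H)]: holding(G) ok, clear(H) ok, G≠H ok
all met → apply stack(G, H)
after:  towers=[D; E/C; F/B/A; H/G] holding=-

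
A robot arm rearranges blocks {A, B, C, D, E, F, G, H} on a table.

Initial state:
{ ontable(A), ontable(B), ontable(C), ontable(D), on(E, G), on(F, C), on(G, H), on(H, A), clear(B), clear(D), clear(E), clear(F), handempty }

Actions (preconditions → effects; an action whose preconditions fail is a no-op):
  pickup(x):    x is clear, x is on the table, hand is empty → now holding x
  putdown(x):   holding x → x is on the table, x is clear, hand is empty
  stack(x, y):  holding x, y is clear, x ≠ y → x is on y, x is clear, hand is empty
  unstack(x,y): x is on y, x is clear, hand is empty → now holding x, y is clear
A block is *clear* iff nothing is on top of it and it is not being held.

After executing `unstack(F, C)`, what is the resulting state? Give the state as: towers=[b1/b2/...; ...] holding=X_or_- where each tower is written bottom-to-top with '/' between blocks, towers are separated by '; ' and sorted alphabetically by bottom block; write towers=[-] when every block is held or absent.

before: towers=[A/H/G/E; B; C/F; D] holding=-
pre[unstack(F, C)]: on(F,C) ✓, clear(F) ✓, handempty ✓
all met → apply unstack(F, C)
after:  towers=[A/H/G/E; B; C; D] holding=F

towers=[A/H/G/E; B; C; D] holding=F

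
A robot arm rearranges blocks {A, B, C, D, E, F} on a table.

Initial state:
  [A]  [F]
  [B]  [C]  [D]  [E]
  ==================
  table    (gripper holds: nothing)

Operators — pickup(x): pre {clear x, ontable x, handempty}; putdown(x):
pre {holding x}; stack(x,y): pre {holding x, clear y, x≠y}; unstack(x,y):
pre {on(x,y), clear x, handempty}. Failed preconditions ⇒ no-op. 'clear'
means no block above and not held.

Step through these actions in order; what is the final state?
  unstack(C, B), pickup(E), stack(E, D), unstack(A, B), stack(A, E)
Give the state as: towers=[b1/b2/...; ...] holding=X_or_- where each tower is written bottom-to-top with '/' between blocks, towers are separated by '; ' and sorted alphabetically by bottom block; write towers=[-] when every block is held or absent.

step 1 (unstack(C, B)) [no-op]: towers=[B/A; C/F; D; E] holding=-
step 2 (pickup(E)): towers=[B/A; C/F; D] holding=E
step 3 (stack(E, D)): towers=[B/A; C/F; D/E] holding=-
step 4 (unstack(A, B)): towers=[B; C/F; D/E] holding=A
step 5 (stack(A, E)): towers=[B; C/F; D/E/A] holding=-

towers=[B; C/F; D/E/A] holding=-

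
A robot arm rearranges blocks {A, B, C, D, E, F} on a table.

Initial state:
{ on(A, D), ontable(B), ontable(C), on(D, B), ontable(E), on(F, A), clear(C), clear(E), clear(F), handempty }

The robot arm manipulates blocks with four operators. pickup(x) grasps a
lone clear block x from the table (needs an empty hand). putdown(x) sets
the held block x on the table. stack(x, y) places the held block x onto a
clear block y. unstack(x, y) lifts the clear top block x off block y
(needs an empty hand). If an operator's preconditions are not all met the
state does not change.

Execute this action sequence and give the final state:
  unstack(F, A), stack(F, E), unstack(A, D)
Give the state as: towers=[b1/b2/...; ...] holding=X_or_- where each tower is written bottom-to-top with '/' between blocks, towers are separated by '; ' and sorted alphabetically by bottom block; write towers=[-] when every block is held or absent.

towers=[B/D; C; E/F] holding=A

step 1 (unstack(F, A)): towers=[B/D/A; C; E] holding=F
step 2 (stack(F, E)): towers=[B/D/A; C; E/F] holding=-
step 3 (unstack(A, D)): towers=[B/D; C; E/F] holding=A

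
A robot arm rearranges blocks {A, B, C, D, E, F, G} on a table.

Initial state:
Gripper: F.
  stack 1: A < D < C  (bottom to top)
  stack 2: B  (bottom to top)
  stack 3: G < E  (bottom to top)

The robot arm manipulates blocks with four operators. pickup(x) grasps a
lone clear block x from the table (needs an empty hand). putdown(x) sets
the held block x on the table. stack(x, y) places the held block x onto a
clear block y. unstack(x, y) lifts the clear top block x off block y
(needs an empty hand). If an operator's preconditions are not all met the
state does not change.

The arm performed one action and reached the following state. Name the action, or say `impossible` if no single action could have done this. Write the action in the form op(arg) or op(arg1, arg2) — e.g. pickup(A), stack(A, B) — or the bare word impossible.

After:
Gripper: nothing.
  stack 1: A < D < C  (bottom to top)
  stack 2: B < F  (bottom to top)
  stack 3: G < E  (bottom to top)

stack(F, B)

target: towers=[A/D/C; B/F; G/E] holding=-
        putdown(F) → towers=[A/D/C; B; F; G/E] holding=-
       stack(F, B) → towers=[A/D/C; B/F; G/E] holding=-  ← match
       stack(F, E) → towers=[A/D/C; B; G/E/F] holding=-
       stack(F, C) → towers=[A/D/C/F; B; G/E] holding=-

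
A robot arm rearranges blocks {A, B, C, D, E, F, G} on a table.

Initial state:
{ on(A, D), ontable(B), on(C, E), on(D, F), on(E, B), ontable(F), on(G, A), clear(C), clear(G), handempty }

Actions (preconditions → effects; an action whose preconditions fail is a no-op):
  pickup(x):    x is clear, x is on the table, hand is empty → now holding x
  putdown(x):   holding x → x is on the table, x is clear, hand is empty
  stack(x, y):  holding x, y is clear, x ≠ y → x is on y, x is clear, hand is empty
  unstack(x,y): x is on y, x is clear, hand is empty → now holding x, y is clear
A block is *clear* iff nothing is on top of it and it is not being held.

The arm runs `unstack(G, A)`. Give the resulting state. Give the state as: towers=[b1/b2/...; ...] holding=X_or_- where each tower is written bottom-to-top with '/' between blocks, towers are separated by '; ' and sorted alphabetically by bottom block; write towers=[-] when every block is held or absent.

before: towers=[B/E/C; F/D/A/G] holding=-
pre[unstack(G, A)]: on(G,A) ok, clear(G) ok, handempty ok
all met → apply unstack(G, A)
after:  towers=[B/E/C; F/D/A] holding=G

towers=[B/E/C; F/D/A] holding=G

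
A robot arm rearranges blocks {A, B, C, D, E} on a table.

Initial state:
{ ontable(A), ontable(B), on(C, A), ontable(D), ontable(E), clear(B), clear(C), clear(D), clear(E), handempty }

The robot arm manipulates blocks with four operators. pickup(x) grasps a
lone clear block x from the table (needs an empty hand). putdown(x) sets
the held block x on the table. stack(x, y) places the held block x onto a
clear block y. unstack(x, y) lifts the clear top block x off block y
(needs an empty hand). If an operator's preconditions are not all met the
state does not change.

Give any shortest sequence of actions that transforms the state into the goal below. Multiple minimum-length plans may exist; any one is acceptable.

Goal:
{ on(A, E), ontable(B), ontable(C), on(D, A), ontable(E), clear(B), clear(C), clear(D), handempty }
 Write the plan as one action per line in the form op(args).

step 1 (unstack(C, A)): towers=[A; B; D; E] holding=C
step 2 (putdown(C)): towers=[A; B; C; D; E] holding=-
step 3 (pickup(A)): towers=[B; C; D; E] holding=A
step 4 (stack(A, E)): towers=[B; C; D; E/A] holding=-
step 5 (pickup(D)): towers=[B; C; E/A] holding=D
step 6 (stack(D, A)): towers=[B; C; E/A/D] holding=-
goal check: towers=[B; C; E/A/D] holding=- — reached (length 6, optimal by BFS)

unstack(C, A)
putdown(C)
pickup(A)
stack(A, E)
pickup(D)
stack(D, A)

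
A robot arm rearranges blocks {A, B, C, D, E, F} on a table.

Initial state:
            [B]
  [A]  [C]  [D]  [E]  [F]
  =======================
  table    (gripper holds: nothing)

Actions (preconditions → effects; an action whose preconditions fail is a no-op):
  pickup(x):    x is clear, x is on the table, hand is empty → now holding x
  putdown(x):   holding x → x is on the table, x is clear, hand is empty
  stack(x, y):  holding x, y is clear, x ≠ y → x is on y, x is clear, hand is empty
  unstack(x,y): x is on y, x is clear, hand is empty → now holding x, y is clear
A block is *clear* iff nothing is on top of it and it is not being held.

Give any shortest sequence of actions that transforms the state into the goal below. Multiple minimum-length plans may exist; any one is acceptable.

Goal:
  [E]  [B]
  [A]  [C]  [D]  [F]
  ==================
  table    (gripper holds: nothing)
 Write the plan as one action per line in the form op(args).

unstack(B, D)
stack(B, C)
pickup(E)
stack(E, A)

step 1 (unstack(B, D)): towers=[A; C; D; E; F] holding=B
step 2 (stack(B, C)): towers=[A; C/B; D; E; F] holding=-
step 3 (pickup(E)): towers=[A; C/B; D; F] holding=E
step 4 (stack(E, A)): towers=[A/E; C/B; D; F] holding=-
goal check: towers=[A/E; C/B; D; F] holding=- — reached (length 4, optimal by BFS)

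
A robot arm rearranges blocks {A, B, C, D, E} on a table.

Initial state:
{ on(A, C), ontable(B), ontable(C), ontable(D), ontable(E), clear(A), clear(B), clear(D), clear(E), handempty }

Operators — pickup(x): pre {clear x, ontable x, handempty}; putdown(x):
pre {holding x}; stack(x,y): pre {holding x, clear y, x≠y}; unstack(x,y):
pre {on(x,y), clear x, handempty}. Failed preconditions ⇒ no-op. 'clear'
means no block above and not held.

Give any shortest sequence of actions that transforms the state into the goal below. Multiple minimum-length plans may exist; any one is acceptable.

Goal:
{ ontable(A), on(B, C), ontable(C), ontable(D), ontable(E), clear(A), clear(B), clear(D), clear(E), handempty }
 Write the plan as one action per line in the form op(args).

unstack(A, C)
putdown(A)
pickup(B)
stack(B, C)

step 1 (unstack(A, C)): towers=[B; C; D; E] holding=A
step 2 (putdown(A)): towers=[A; B; C; D; E] holding=-
step 3 (pickup(B)): towers=[A; C; D; E] holding=B
step 4 (stack(B, C)): towers=[A; C/B; D; E] holding=-
goal check: towers=[A; C/B; D; E] holding=- — reached (length 4, optimal by BFS)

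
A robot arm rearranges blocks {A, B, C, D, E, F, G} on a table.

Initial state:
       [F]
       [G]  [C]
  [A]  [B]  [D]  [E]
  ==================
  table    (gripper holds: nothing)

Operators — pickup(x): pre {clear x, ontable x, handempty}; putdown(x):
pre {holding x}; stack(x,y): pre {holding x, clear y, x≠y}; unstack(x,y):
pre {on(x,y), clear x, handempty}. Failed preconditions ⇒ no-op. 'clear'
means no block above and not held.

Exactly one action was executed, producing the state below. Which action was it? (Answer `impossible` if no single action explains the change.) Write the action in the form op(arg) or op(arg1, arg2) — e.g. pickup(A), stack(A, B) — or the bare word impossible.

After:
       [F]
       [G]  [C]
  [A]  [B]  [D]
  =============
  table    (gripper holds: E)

pickup(E)

target: towers=[A; B/G/F; D/C] holding=E
     unstack(F, G) → towers=[A; B/G; D/C; E] holding=F
         pickup(A) → towers=[B/G/F; D/C; E] holding=A
         pickup(E) → towers=[A; B/G/F; D/C] holding=E  ← match
     unstack(C, D) → towers=[A; B/G/F; D; E] holding=C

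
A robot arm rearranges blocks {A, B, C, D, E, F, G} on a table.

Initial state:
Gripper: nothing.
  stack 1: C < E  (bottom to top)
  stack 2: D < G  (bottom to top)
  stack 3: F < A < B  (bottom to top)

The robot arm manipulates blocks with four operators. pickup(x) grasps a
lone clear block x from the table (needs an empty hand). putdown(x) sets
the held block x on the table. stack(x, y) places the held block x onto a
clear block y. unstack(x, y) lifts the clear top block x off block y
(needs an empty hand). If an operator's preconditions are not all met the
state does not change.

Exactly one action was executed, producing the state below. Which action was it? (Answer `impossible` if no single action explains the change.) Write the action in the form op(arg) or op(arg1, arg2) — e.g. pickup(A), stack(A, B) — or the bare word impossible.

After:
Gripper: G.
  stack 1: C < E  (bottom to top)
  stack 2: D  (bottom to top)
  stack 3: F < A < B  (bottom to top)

unstack(G, D)

target: towers=[C/E; D; F/A/B] holding=G
     unstack(B, A) → towers=[C/E; D/G; F/A] holding=B
     unstack(G, D) → towers=[C/E; D; F/A/B] holding=G  ← match
     unstack(E, C) → towers=[C; D/G; F/A/B] holding=E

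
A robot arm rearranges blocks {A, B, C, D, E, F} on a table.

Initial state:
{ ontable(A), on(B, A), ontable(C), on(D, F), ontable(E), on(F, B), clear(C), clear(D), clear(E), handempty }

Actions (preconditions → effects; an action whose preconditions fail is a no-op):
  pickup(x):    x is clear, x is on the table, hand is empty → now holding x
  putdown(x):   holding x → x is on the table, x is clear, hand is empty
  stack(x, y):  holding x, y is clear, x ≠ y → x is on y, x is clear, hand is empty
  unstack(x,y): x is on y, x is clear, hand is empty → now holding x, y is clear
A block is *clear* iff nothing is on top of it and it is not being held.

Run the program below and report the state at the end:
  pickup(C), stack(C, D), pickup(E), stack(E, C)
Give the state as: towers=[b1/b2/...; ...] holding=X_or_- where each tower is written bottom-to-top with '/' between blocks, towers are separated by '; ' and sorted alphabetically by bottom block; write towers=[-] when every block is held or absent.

step 1 (pickup(C)): towers=[A/B/F/D; E] holding=C
step 2 (stack(C, D)): towers=[A/B/F/D/C; E] holding=-
step 3 (pickup(E)): towers=[A/B/F/D/C] holding=E
step 4 (stack(E, C)): towers=[A/B/F/D/C/E] holding=-

towers=[A/B/F/D/C/E] holding=-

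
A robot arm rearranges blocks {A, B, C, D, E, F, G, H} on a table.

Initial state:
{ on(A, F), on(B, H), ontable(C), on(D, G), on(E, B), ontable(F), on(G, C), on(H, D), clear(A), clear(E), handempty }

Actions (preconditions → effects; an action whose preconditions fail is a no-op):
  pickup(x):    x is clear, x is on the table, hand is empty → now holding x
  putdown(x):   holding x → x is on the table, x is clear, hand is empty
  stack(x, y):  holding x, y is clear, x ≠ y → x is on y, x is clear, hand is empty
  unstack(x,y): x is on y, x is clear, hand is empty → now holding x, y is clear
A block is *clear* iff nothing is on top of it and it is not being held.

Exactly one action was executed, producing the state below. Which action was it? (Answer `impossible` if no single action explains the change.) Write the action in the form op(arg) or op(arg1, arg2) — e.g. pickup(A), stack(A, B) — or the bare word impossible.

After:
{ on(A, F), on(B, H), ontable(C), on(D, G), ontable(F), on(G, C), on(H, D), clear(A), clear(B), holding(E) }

unstack(E, B)

target: towers=[C/G/D/H/B; F/A] holding=E
     unstack(A, F) → towers=[C/G/D/H/B/E; F] holding=A
     unstack(E, B) → towers=[C/G/D/H/B; F/A] holding=E  ← match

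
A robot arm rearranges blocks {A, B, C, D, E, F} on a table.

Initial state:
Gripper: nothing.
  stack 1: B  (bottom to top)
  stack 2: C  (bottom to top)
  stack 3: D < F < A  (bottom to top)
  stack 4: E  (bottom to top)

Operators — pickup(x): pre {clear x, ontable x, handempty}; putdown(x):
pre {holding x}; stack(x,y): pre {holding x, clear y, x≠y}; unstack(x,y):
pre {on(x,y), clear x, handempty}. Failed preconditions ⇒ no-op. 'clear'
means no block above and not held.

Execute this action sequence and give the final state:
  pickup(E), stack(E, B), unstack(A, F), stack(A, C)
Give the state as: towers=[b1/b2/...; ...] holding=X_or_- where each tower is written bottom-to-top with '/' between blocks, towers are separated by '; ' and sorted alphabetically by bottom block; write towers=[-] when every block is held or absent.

towers=[B/E; C/A; D/F] holding=-

step 1 (pickup(E)): towers=[B; C; D/F/A] holding=E
step 2 (stack(E, B)): towers=[B/E; C; D/F/A] holding=-
step 3 (unstack(A, F)): towers=[B/E; C; D/F] holding=A
step 4 (stack(A, C)): towers=[B/E; C/A; D/F] holding=-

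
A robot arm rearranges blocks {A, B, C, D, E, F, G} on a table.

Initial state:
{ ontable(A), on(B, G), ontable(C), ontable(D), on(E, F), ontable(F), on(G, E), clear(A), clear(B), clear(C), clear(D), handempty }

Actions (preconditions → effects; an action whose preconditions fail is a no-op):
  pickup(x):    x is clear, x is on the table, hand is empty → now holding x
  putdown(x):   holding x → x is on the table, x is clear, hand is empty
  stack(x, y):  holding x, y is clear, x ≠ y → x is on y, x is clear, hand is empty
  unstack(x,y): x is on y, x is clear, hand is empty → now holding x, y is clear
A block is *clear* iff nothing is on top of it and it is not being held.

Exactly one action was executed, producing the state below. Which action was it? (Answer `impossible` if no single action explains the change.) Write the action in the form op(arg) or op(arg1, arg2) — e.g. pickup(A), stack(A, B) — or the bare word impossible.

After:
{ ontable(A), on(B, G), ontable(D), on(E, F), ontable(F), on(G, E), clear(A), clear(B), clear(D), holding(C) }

target: towers=[A; D; F/E/G/B] holding=C
     unstack(B, G) → towers=[A; C; D; F/E/G] holding=B
         pickup(D) → towers=[A; C; F/E/G/B] holding=D
         pickup(A) → towers=[C; D; F/E/G/B] holding=A
         pickup(C) → towers=[A; D; F/E/G/B] holding=C  ← match

pickup(C)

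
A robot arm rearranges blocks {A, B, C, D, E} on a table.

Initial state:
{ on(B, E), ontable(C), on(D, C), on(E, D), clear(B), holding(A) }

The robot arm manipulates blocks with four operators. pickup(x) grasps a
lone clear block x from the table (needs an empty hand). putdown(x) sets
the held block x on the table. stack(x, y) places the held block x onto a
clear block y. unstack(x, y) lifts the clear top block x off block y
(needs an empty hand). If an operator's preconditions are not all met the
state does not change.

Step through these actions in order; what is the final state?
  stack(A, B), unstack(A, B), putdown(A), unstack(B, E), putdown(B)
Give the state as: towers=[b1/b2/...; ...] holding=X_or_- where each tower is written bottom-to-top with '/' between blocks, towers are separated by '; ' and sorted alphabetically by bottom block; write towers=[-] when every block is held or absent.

step 1 (stack(A, B)): towers=[C/D/E/B/A] holding=-
step 2 (unstack(A, B)): towers=[C/D/E/B] holding=A
step 3 (putdown(A)): towers=[A; C/D/E/B] holding=-
step 4 (unstack(B, E)): towers=[A; C/D/E] holding=B
step 5 (putdown(B)): towers=[A; B; C/D/E] holding=-

towers=[A; B; C/D/E] holding=-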